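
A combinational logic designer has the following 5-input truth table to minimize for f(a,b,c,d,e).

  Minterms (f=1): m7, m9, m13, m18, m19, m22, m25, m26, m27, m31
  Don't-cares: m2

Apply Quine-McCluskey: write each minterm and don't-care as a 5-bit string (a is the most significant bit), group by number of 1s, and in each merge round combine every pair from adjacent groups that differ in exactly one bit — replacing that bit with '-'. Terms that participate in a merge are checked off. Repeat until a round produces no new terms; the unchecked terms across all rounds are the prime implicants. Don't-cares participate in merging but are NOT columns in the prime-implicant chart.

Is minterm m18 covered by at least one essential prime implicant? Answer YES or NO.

size-2^0 implicants → 00010(✓)  00111  01001(✓)  01101(✓)  10010(✓)  10011(✓)  10110(✓)  11001(✓)  11010(✓)  11011(✓)  11111(✓)
size-2^1 implicants → -0010  -1001  01-01  1-010(✓)  1-011(✓)  10-10  1001-(✓)  11-11  110-1  1101-(✓)
size-2^2 implicants → 1-01-
Unchecked terms (primes): -0010, -1001, 00111, 01-01, 1-01-, 10-10, 11-11, 110-1
Minterm coverage:
  m7 ⊆ 00111 [E]
  m9 ⊆ -1001,01-01
  m13 ⊆ 01-01 [E]
  m18 ⊆ -0010,1-01-,10-10
  m19 ⊆ 1-01- [E]
  m22 ⊆ 10-10 [E]
  m25 ⊆ -1001,110-1
  m26 ⊆ 1-01- [E]
  m27 ⊆ 1-01-,11-11,110-1
  m31 ⊆ 11-11 [E]
E = {00111, 01-01, 1-01-, 10-10, 11-11}

YES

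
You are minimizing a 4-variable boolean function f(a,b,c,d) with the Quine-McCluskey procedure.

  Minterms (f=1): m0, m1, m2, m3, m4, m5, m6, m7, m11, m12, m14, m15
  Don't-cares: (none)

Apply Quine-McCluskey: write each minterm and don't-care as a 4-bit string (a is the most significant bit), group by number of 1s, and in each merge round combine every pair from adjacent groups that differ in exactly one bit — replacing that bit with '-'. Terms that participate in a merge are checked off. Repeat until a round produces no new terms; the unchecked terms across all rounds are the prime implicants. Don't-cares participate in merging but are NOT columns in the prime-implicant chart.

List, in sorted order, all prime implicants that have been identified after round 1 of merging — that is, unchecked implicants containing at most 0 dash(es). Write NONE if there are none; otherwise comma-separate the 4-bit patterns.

size-2^0 implicants → 0000(✓)  0001(✓)  0010(✓)  0011(✓)  0100(✓)  0101(✓)  0110(✓)  0111(✓)  1011(✓)  1100(✓)  1110(✓)  1111(✓)
size-2^1 implicants → -011(✓)  -100(✓)  -110(✓)  -111(✓)  0-00(✓)  0-01(✓)  0-10(✓)  0-11(✓)  00-0(✓)  00-1(✓)  000-(✓)  001-(✓)  01-0(✓)  01-1(✓)  010-(✓)  011-(✓)  1-11(✓)  11-0(✓)  111-(✓)
size-2^2 implicants → --11  -1-0  -11-  0--0(✓)  0--1(✓)  0-0-(✓)  0-1-(✓)  00--(✓)  01--(✓)
size-2^3 implicants → 0---
Unchecked terms (primes): --11, -1-0, -11-, 0---

NONE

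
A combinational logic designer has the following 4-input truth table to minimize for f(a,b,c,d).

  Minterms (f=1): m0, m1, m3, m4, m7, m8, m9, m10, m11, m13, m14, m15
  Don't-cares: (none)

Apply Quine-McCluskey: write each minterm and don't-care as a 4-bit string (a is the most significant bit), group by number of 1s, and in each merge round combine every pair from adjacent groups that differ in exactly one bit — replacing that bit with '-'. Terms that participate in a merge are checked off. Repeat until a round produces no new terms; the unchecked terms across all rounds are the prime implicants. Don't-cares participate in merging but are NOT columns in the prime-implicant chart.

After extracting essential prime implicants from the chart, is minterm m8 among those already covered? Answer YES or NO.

NO

[col 0] 0000*, 0001*, 0011*, 0100*, 0111*, 1000*, 1001*, 1010*, 1011*, 1101*, 1110*, 1111*
[col 1] -000*, -001*, -011*, -111*, 0-00, 0-11*, 00-1*, 000-*, 1-01*, 1-10*, 1-11*, 10-0*, 10-1*, 100-*, 101-*, 11-1*, 111-*
[col 2] --11, -0-1, -00-, 1--1, 1-1-, 10--
Prime implicants: --11, -0-1, -00-, 0-00, 1--1, 1-1-, 10--
PI chart (minterm → PIs covering it):
  0 | -00-,0-00
  1 | -0-1,-00-
  3 | --11,-0-1
  4 | 0-00  (sole → essential)
  7 | --11  (sole → essential)
  8 | -00-,10--
  9 | -0-1,-00-,1--1,10--
  10 | 1-1-,10--
  11 | --11,-0-1,1--1,1-1-,10--
  13 | 1--1  (sole → essential)
  14 | 1-1-  (sole → essential)
  15 | --11,1--1,1-1-
Essential prime implicants: --11, 0-00, 1--1, 1-1-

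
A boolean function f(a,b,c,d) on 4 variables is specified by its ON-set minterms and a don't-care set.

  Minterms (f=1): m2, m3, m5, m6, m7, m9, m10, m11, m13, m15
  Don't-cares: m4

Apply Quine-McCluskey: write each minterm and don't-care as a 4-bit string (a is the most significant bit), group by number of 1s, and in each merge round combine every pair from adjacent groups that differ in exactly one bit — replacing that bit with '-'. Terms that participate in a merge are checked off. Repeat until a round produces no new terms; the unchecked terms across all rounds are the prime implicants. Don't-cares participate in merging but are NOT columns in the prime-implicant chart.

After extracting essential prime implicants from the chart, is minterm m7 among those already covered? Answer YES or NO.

size-2^0 implicants → 0010(✓)  0011(✓)  0100(✓)  0101(✓)  0110(✓)  0111(✓)  1001(✓)  1010(✓)  1011(✓)  1101(✓)  1111(✓)
size-2^1 implicants → -010(✓)  -011(✓)  -101(✓)  -111(✓)  0-10(✓)  0-11(✓)  001-(✓)  01-0(✓)  01-1(✓)  010-(✓)  011-(✓)  1-01(✓)  1-11(✓)  10-1(✓)  101-(✓)  11-1(✓)
size-2^2 implicants → --11  -01-  -1-1  0-1-  01--  1--1
Unchecked terms (primes): --11, -01-, -1-1, 0-1-, 01--, 1--1
Minterm coverage:
  m2 ⊆ -01-,0-1-
  m3 ⊆ --11,-01-,0-1-
  m5 ⊆ -1-1,01--
  m6 ⊆ 0-1-,01--
  m7 ⊆ --11,-1-1,0-1-,01--
  m9 ⊆ 1--1 [E]
  m10 ⊆ -01- [E]
  m11 ⊆ --11,-01-,1--1
  m13 ⊆ -1-1,1--1
  m15 ⊆ --11,-1-1,1--1
E = {-01-, 1--1}

NO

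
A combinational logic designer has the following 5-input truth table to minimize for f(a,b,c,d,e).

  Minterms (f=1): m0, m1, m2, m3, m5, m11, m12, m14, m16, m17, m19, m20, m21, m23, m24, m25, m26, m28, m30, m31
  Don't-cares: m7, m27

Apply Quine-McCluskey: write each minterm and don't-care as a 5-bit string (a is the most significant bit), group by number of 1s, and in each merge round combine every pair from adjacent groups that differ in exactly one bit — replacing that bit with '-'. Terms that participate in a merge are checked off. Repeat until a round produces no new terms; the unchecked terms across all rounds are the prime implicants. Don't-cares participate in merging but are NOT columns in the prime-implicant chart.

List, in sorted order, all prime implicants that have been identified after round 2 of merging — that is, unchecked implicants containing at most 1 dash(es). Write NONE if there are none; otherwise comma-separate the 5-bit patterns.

Round 0: 00000✓ 00001✓ 00010✓ 00011✓ 00101✓ 00111✓ 01011✓ 01100✓ 01110✓ 10000✓ 10001✓ 10011✓ 10100✓ 10101✓ 10111✓ 11000✓ 11001✓ 11010✓ 11011✓ 11100✓ 11110✓ 11111✓
Round 1: -0000✓ -0001✓ -0011✓ -0101✓ -0111✓ -1011✓ -1100✓ -1110✓ 0-011✓ 00-01✓ 00-11✓ 000-0✓ 000-1✓ 0000-✓ 0001-✓ 001-1✓ 011-0✓ 1-000✓ 1-001✓ 1-011✓ 1-100✓ 1-111✓ 10-00✓ 10-01✓ 10-11✓ 100-1✓ 1000-✓ 101-1✓ 1010-✓ 11-00✓ 11-10✓ 11-11✓ 110-0✓ 110-1✓ 1100-✓ 1101-✓ 111-0✓ 1111-✓
Round 2: --011 -0-01✓ -0-11✓ -00-1✓ -000- -01-1✓ -11-0 00--1✓ 000-- 1--00 1--11 1-0-1 1-00- 10--1✓ 10-0- 11--0 11-1- 110--
Round 3: -0--1
PIs = {--011, -0--1, -000-, -11-0, 000--, 1--00, 1--11, 1-0-1, 1-00-, 10-0-, 11--0, 11-1-, 110--}

NONE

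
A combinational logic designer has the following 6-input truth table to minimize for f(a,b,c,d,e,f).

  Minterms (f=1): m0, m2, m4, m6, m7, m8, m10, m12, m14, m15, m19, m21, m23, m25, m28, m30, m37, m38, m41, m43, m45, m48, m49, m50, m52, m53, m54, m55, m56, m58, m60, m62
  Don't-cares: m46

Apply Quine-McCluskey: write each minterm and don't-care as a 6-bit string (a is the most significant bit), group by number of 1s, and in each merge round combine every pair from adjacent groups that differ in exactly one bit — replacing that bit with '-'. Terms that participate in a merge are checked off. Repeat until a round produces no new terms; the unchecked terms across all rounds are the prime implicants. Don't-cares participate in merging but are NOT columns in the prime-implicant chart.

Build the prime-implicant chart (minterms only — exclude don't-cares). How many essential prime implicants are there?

size-2^0 implicants → 000000(✓)  000010(✓)  000100(✓)  000110(✓)  000111(✓)  001000(✓)  001010(✓)  001100(✓)  001110(✓)  001111(✓)  010011(✓)  010101(✓)  010111(✓)  011001  011100(✓)  011110(✓)  100101(✓)  100110(✓)  101001(✓)  101011(✓)  101101(✓)  101110(✓)  110000(✓)  110001(✓)  110010(✓)  110100(✓)  110101(✓)  110110(✓)  110111(✓)  111000(✓)  111010(✓)  111100(✓)  111110(✓)
size-2^1 implicants → -00110(✓)  -01110(✓)  -10101(✓)  -10111(✓)  -11100(✓)  -11110(✓)  0-0111  0-1100(✓)  0-1110(✓)  00-000(✓)  00-010(✓)  00-100(✓)  00-110(✓)  00-111(✓)  000-00(✓)  000-10(✓)  0000-0(✓)  0001-0(✓)  00011-(✓)  001-00(✓)  001-10(✓)  0010-0(✓)  0011-0(✓)  00111-(✓)  010-11  0101-1(✓)  0111-0(✓)  1-0101  1-0110(✓)  1-1110(✓)  10-101  10-110(✓)  101-01  1010-1  11-000(✓)  11-010(✓)  11-100(✓)  11-110(✓)  110-00(✓)  110-01(✓)  110-10(✓)  1100-0(✓)  11000-(✓)  1101-0(✓)  1101-1(✓)  11010-(✓)  11011-(✓)  111-00(✓)  111-10(✓)  1110-0(✓)  1111-0(✓)
size-2^2 implicants → --1110  -0-110  -101-1  -111-0  0-11-0  00--00(✓)  00--10(✓)  00-0-0(✓)  00-1-0(✓)  00-11-  000--0(✓)  001--0(✓)  1--110  11--00(✓)  11--10(✓)  11-0-0(✓)  11-1-0(✓)  110--0(✓)  110-0-  1101--  111--0(✓)
size-2^3 implicants → 00---0  11---0
Unchecked terms (primes): --1110, -0-110, -101-1, -111-0, 0-0111, 0-11-0, 00---0, 00-11-, 010-11, 011001, 1--110, 1-0101, 10-101, 101-01, 1010-1, 11---0, 110-0-, 1101--
Minterm coverage:
  m0 ⊆ 00---0 [E]
  m2 ⊆ 00---0 [E]
  m4 ⊆ 00---0 [E]
  m6 ⊆ -0-110,00---0,00-11-
  m7 ⊆ 0-0111,00-11-
  m8 ⊆ 00---0 [E]
  m10 ⊆ 00---0 [E]
  m12 ⊆ 0-11-0,00---0
  m14 ⊆ --1110,-0-110,0-11-0,00---0,00-11-
  m15 ⊆ 00-11- [E]
  m19 ⊆ 010-11 [E]
  m21 ⊆ -101-1 [E]
  m23 ⊆ -101-1,0-0111,010-11
  m25 ⊆ 011001 [E]
  m28 ⊆ -111-0,0-11-0
  m30 ⊆ --1110,-111-0,0-11-0
  m37 ⊆ 1-0101,10-101
  m38 ⊆ -0-110,1--110
  m41 ⊆ 101-01,1010-1
  m43 ⊆ 1010-1 [E]
  m45 ⊆ 10-101,101-01
  m48 ⊆ 11---0,110-0-
  m49 ⊆ 110-0- [E]
  m50 ⊆ 11---0 [E]
  m52 ⊆ 11---0,110-0-,1101--
  m53 ⊆ -101-1,1-0101,110-0-,1101--
  m54 ⊆ 1--110,11---0,1101--
  m55 ⊆ -101-1,1101--
  m56 ⊆ 11---0 [E]
  m58 ⊆ 11---0 [E]
  m60 ⊆ -111-0,11---0
  m62 ⊆ --1110,-111-0,1--110,11---0
E = {-101-1, 00---0, 00-11-, 010-11, 011001, 1010-1, 11---0, 110-0-}

8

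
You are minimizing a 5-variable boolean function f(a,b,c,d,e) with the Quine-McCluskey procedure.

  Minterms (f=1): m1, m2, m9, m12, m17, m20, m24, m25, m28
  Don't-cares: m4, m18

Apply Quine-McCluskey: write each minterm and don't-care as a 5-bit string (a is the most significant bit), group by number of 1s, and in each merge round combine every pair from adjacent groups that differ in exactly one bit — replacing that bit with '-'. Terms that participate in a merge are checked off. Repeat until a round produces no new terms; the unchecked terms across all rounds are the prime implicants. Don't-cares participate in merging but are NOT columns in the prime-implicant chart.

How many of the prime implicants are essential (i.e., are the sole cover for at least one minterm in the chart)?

[col 0] 00001*, 00010*, 00100*, 01001*, 01100*, 10001*, 10010*, 10100*, 11000*, 11001*, 11100*
[col 1] -0001*, -0010, -0100*, -1001*, -1100*, 0-001*, 0-100*, 1-001*, 1-100*, 11-00, 1100-
[col 2] --001, --100
Prime implicants: --001, --100, -0010, 11-00, 1100-
PI chart (minterm → PIs covering it):
  1 | --001  (sole → essential)
  2 | -0010  (sole → essential)
  9 | --001  (sole → essential)
  12 | --100  (sole → essential)
  17 | --001  (sole → essential)
  20 | --100  (sole → essential)
  24 | 11-00,1100-
  25 | --001,1100-
  28 | --100,11-00
Essential prime implicants: --001, --100, -0010

3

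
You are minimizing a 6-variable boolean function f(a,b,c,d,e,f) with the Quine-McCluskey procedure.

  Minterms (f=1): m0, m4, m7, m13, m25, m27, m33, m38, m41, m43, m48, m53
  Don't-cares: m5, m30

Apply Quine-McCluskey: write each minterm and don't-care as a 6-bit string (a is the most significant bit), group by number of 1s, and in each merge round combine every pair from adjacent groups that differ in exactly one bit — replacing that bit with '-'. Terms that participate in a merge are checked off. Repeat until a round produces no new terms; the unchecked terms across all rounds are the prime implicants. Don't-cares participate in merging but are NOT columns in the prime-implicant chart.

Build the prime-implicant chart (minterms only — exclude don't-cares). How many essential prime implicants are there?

size-2^0 implicants → 000000(✓)  000100(✓)  000101(✓)  000111(✓)  001101(✓)  011001(✓)  011011(✓)  011110  100001(✓)  100110  101001(✓)  101011(✓)  110000  110101
size-2^1 implicants → 00-101  000-00  0001-1  00010-  0110-1  10-001  1010-1
Unchecked terms (primes): 00-101, 000-00, 0001-1, 00010-, 0110-1, 011110, 10-001, 100110, 1010-1, 110000, 110101
Minterm coverage:
  m0 ⊆ 000-00 [E]
  m4 ⊆ 000-00,00010-
  m7 ⊆ 0001-1 [E]
  m13 ⊆ 00-101 [E]
  m25 ⊆ 0110-1 [E]
  m27 ⊆ 0110-1 [E]
  m33 ⊆ 10-001 [E]
  m38 ⊆ 100110 [E]
  m41 ⊆ 10-001,1010-1
  m43 ⊆ 1010-1 [E]
  m48 ⊆ 110000 [E]
  m53 ⊆ 110101 [E]
E = {00-101, 000-00, 0001-1, 0110-1, 10-001, 100110, 1010-1, 110000, 110101}

9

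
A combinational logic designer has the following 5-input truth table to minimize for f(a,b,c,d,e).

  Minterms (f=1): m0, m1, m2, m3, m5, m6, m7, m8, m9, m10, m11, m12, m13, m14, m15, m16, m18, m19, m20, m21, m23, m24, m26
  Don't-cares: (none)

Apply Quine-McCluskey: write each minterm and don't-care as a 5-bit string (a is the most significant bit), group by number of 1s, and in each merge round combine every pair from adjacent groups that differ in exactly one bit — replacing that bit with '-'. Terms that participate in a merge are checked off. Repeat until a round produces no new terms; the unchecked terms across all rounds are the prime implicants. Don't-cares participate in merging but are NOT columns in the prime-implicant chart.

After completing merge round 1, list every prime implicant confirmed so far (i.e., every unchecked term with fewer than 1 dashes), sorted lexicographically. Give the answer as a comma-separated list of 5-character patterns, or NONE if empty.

NONE

[col 0] 00000*, 00001*, 00010*, 00011*, 00101*, 00110*, 00111*, 01000*, 01001*, 01010*, 01011*, 01100*, 01101*, 01110*, 01111*, 10000*, 10010*, 10011*, 10100*, 10101*, 10111*, 11000*, 11010*
[col 1] -0000*, -0010*, -0011*, -0101*, -0111*, -1000*, -1010*, 0-000*, 0-001*, 0-010*, 0-011*, 0-101*, 0-110*, 0-111*, 00-01*, 00-10*, 00-11*, 000-0*, 000-1*, 0000-*, 0001-*, 001-1*, 0011-*, 01-00*, 01-01*, 01-10*, 01-11*, 010-0*, 010-1*, 0100-*, 0101-*, 011-0*, 011-1*, 0110-*, 0111-*, 1-000*, 1-010*, 10-00, 10-11*, 100-0*, 1001-*, 101-1*, 1010-, 110-0*
[col 2] --000*, --010*, -0-11, -00-0*, -001-, -01-1, -10-0*, 0--01*, 0--10*, 0--11*, 0-0-0*, 0-0-1*, 0-00-*, 0-01-*, 0-1-1*, 0-11-*, 00--1*, 00-1-*, 000--*, 01--0*, 01--1*, 01-0-*, 01-1-*, 010--*, 011--*, 1-0-0*
[col 3] --0-0, 0---1, 0--1-, 0-0--, 01---
Prime implicants: --0-0, -0-11, -001-, -01-1, 0---1, 0--1-, 0-0--, 01---, 10-00, 1010-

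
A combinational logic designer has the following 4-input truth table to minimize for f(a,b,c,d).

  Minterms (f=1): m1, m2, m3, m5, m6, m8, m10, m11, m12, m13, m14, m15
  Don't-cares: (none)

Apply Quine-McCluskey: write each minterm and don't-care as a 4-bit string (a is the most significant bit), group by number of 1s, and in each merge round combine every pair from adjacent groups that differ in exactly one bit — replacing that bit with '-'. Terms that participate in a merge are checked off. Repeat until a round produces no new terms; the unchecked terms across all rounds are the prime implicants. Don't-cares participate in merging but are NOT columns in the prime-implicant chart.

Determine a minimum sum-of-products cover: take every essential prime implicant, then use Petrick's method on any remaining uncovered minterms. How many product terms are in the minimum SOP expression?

5

size-2^0 implicants → 0001(✓)  0010(✓)  0011(✓)  0101(✓)  0110(✓)  1000(✓)  1010(✓)  1011(✓)  1100(✓)  1101(✓)  1110(✓)  1111(✓)
size-2^1 implicants → -010(✓)  -011(✓)  -101  -110(✓)  0-01  0-10(✓)  00-1  001-(✓)  1-00(✓)  1-10(✓)  1-11(✓)  10-0(✓)  101-(✓)  11-0(✓)  11-1(✓)  110-(✓)  111-(✓)
size-2^2 implicants → --10  -01-  1--0  1-1-  11--
Unchecked terms (primes): --10, -01-, -101, 0-01, 00-1, 1--0, 1-1-, 11--
Minterm coverage:
  m1 ⊆ 0-01,00-1
  m2 ⊆ --10,-01-
  m3 ⊆ -01-,00-1
  m5 ⊆ -101,0-01
  m6 ⊆ --10 [E]
  m8 ⊆ 1--0 [E]
  m10 ⊆ --10,-01-,1--0,1-1-
  m11 ⊆ -01-,1-1-
  m12 ⊆ 1--0,11--
  m13 ⊆ -101,11--
  m14 ⊆ --10,1--0,1-1-,11--
  m15 ⊆ 1-1-,11--
E = {--10, 1--0}
Petrick residual → -01-, 0-01, 11--
Cover = cd' + b'c + a'c'd + ad' + ab  |cover|=5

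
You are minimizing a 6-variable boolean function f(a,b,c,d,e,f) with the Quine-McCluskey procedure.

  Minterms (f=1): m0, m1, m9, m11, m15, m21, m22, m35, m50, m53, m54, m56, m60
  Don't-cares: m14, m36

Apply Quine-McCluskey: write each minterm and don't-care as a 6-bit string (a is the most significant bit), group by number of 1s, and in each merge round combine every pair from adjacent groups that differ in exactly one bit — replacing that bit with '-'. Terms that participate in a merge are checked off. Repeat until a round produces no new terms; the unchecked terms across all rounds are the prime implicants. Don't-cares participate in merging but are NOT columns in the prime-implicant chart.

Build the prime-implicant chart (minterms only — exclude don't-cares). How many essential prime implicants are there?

Round 0: 000000✓ 000001✓ 001001✓ 001011✓ 001110✓ 001111✓ 010101✓ 010110✓ 100011 100100 110010✓ 110101✓ 110110✓ 111000✓ 111100✓
Round 1: -10101 -10110 00-001 00000- 001-11 0010-1 00111- 110-10 111-00
PIs = {-10101, -10110, 00-001, 00000-, 001-11, 0010-1, 00111-, 100011, 100100, 110-10, 111-00}
Coverage chart:
  m0: 00000- ←essential
  m1: 00-001,00000-
  m9: 00-001,0010-1
  m11: 001-11,0010-1
  m15: 001-11,00111-
  m21: -10101 ←essential
  m22: -10110 ←essential
  m35: 100011 ←essential
  m50: 110-10 ←essential
  m53: -10101 ←essential
  m54: -10110,110-10
  m56: 111-00 ←essential
  m60: 111-00 ←essential
Essential: -10101, -10110, 00000-, 100011, 110-10, 111-00

6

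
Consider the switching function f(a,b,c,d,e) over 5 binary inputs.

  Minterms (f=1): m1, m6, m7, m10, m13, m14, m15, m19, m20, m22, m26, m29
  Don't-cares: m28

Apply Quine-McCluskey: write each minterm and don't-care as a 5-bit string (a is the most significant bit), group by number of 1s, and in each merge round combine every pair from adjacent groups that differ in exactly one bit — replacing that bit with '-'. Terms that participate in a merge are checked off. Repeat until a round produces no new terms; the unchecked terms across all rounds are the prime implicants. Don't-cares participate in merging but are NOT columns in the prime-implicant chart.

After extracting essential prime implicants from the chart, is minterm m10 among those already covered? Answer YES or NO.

[col 0] 00001, 00110*, 00111*, 01010*, 01101*, 01110*, 01111*, 10011, 10100*, 10110*, 11010*, 11100*, 11101*
[col 1] -0110, -1010, -1101, 0-110*, 0-111*, 0011-*, 01-10, 011-1, 0111-*, 1-100, 101-0, 1110-
[col 2] 0-11-
Prime implicants: -0110, -1010, -1101, 0-11-, 00001, 01-10, 011-1, 1-100, 10011, 101-0, 1110-
PI chart (minterm → PIs covering it):
  1 | 00001  (sole → essential)
  6 | -0110,0-11-
  7 | 0-11-  (sole → essential)
  10 | -1010,01-10
  13 | -1101,011-1
  14 | 0-11-,01-10
  15 | 0-11-,011-1
  19 | 10011  (sole → essential)
  20 | 1-100,101-0
  22 | -0110,101-0
  26 | -1010  (sole → essential)
  29 | -1101,1110-
Essential prime implicants: -1010, 0-11-, 00001, 10011

YES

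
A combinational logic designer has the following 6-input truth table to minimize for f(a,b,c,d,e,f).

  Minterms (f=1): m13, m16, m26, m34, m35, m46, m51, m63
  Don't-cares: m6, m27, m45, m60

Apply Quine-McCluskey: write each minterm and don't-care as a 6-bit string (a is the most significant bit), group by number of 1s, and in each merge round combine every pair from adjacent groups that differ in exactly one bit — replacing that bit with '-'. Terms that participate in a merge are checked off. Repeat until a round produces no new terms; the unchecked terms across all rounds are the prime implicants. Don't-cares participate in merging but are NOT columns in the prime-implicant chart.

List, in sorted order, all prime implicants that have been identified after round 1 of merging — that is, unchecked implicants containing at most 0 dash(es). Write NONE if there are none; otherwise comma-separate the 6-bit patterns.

000110, 010000, 101110, 111100, 111111

size-2^0 implicants → 000110  001101(✓)  010000  011010(✓)  011011(✓)  100010(✓)  100011(✓)  101101(✓)  101110  110011(✓)  111100  111111
size-2^1 implicants → -01101  01101-  1-0011  10001-
Unchecked terms (primes): -01101, 000110, 010000, 01101-, 1-0011, 10001-, 101110, 111100, 111111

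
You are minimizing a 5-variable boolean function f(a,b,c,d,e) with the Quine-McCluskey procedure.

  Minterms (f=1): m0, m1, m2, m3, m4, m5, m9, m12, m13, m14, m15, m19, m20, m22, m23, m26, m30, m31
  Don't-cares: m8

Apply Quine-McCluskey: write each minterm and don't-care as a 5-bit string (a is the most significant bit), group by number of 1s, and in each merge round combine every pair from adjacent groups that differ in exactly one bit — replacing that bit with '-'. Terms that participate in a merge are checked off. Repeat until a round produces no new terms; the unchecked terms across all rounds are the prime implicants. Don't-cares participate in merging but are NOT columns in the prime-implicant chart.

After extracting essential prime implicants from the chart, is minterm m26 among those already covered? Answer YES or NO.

Round 0: 00000✓ 00001✓ 00010✓ 00011✓ 00100✓ 00101✓ 01000✓ 01001✓ 01100✓ 01101✓ 01110✓ 01111✓ 10011✓ 10100✓ 10110✓ 10111✓ 11010✓ 11110✓ 11111✓
Round 1: -0011 -0100 -1110✓ -1111✓ 0-000✓ 0-001✓ 0-100✓ 0-101✓ 00-00✓ 00-01✓ 000-0✓ 000-1✓ 0000-✓ 0001-✓ 0010-✓ 01-00✓ 01-01✓ 0100-✓ 011-0✓ 011-1✓ 0110-✓ 0111-✓ 1-110✓ 1-111✓ 10-11 101-0 1011-✓ 11-10 1111-✓
Round 2: -111- 0--00✓ 0--01✓ 0-00-✓ 0-10-✓ 00-0-✓ 000-- 01-0-✓ 011-- 1-11-
Round 3: 0--0-
PIs = {-0011, -0100, -111-, 0--0-, 000--, 011--, 1-11-, 10-11, 101-0, 11-10}
Coverage chart:
  m0: 0--0-,000--
  m1: 0--0-,000--
  m2: 000-- ←essential
  m3: -0011,000--
  m4: -0100,0--0-
  m5: 0--0- ←essential
  m9: 0--0- ←essential
  m12: 0--0-,011--
  m13: 0--0-,011--
  m14: -111-,011--
  m15: -111-,011--
  m19: -0011,10-11
  m20: -0100,101-0
  m22: 1-11-,101-0
  m23: 1-11-,10-11
  m26: 11-10 ←essential
  m30: -111-,1-11-,11-10
  m31: -111-,1-11-
Essential: 0--0-, 000--, 11-10

YES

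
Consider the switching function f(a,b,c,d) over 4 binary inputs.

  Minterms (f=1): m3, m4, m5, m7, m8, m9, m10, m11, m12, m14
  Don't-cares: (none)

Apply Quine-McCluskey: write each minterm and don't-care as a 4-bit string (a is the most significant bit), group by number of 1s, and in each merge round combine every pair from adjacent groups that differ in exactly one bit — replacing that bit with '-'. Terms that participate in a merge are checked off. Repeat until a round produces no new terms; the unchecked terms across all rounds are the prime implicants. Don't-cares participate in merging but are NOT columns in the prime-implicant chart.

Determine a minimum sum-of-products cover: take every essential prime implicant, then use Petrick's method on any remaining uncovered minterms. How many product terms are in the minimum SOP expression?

size-2^0 implicants → 0011(✓)  0100(✓)  0101(✓)  0111(✓)  1000(✓)  1001(✓)  1010(✓)  1011(✓)  1100(✓)  1110(✓)
size-2^1 implicants → -011  -100  0-11  01-1  010-  1-00(✓)  1-10(✓)  10-0(✓)  10-1(✓)  100-(✓)  101-(✓)  11-0(✓)
size-2^2 implicants → 1--0  10--
Unchecked terms (primes): -011, -100, 0-11, 01-1, 010-, 1--0, 10--
Minterm coverage:
  m3 ⊆ -011,0-11
  m4 ⊆ -100,010-
  m5 ⊆ 01-1,010-
  m7 ⊆ 0-11,01-1
  m8 ⊆ 1--0,10--
  m9 ⊆ 10-- [E]
  m10 ⊆ 1--0,10--
  m11 ⊆ -011,10--
  m12 ⊆ -100,1--0
  m14 ⊆ 1--0 [E]
E = {1--0, 10--}
Petrick residual → 0-11, 010-
Cover = a'cd + a'bc' + ad' + ab'  |cover|=4

4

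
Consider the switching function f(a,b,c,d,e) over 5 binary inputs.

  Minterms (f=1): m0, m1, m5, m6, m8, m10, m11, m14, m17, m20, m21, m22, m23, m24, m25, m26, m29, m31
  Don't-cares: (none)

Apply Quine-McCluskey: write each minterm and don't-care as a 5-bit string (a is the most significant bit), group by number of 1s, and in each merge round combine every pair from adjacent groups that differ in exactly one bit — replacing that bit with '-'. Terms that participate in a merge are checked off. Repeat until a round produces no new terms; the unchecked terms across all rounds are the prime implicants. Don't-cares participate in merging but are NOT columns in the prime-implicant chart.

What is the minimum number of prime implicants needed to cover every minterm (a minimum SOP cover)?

8

Round 0: 00000✓ 00001✓ 00101✓ 00110✓ 01000✓ 01010✓ 01011✓ 01110✓ 10001✓ 10100✓ 10101✓ 10110✓ 10111✓ 11000✓ 11001✓ 11010✓ 11101✓ 11111✓
Round 1: -0001✓ -0101✓ -0110 -1000✓ -1010✓ 0-000 0-110 00-01✓ 0000- 01-10 010-0✓ 0101- 1-001✓ 1-101✓ 1-111✓ 10-01✓ 101-0✓ 101-1✓ 1010-✓ 1011-✓ 11-01✓ 110-0✓ 1100- 111-1✓
Round 2: -0-01 -10-0 1--01 1-1-1 101--
PIs = {-0-01, -0110, -10-0, 0-000, 0-110, 0000-, 01-10, 0101-, 1--01, 1-1-1, 101--, 1100-}
Coverage chart:
  m0: 0-000,0000-
  m1: -0-01,0000-
  m5: -0-01 ←essential
  m6: -0110,0-110
  m8: -10-0,0-000
  m10: -10-0,01-10,0101-
  m11: 0101- ←essential
  m14: 0-110,01-10
  m17: -0-01,1--01
  m20: 101-- ←essential
  m21: -0-01,1--01,1-1-1,101--
  m22: -0110,101--
  m23: 1-1-1,101--
  m24: -10-0,1100-
  m25: 1--01,1100-
  m26: -10-0 ←essential
  m29: 1--01,1-1-1
  m31: 1-1-1 ←essential
Essential: -0-01, -10-0, 0101-, 1-1-1, 101--
Petrick residual → 0-000, 0-110, 1--01
Min cover (8 terms): b'd'e + bc'e' + a'c'd'e' + a'cde' + a'bc'd + ad'e + ace + ab'c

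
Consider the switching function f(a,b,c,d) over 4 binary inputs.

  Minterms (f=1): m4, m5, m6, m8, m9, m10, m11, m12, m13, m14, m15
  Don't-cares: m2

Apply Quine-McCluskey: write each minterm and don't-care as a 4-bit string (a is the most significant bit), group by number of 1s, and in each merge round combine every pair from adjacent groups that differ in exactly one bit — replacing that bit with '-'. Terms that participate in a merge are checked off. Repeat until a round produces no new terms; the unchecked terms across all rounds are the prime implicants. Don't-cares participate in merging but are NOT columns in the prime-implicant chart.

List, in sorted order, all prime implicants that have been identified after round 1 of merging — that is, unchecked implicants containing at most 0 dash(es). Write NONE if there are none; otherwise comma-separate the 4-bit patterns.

Round 0: 0010✓ 0100✓ 0101✓ 0110✓ 1000✓ 1001✓ 1010✓ 1011✓ 1100✓ 1101✓ 1110✓ 1111✓
Round 1: -010✓ -100✓ -101✓ -110✓ 0-10✓ 01-0✓ 010-✓ 1-00✓ 1-01✓ 1-10✓ 1-11✓ 10-0✓ 10-1✓ 100-✓ 101-✓ 11-0✓ 11-1✓ 110-✓ 111-✓
Round 2: --10 -1-0 -10- 1--0✓ 1--1✓ 1-0-✓ 1-1-✓ 10--✓ 11--✓
Round 3: 1---
PIs = {--10, -1-0, -10-, 1---}

NONE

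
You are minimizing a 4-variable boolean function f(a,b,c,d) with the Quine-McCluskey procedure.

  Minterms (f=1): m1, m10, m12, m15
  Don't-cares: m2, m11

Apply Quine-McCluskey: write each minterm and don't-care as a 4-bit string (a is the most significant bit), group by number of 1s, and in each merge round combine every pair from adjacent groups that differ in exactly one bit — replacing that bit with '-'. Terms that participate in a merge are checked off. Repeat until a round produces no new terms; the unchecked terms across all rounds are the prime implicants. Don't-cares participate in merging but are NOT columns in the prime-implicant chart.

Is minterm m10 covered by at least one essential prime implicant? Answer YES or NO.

[col 0] 0001, 0010*, 1010*, 1011*, 1100, 1111*
[col 1] -010, 1-11, 101-
Prime implicants: -010, 0001, 1-11, 101-, 1100
PI chart (minterm → PIs covering it):
  1 | 0001  (sole → essential)
  10 | -010,101-
  12 | 1100  (sole → essential)
  15 | 1-11  (sole → essential)
Essential prime implicants: 0001, 1-11, 1100

NO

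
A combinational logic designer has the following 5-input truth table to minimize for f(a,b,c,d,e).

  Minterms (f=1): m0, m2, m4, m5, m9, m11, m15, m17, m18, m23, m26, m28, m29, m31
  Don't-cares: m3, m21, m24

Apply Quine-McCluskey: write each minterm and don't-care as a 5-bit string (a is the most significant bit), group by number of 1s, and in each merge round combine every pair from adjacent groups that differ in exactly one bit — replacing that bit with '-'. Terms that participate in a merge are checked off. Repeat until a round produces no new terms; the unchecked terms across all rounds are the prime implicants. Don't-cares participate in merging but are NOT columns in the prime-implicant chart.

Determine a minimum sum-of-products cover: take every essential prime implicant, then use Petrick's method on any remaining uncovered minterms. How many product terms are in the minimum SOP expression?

8

[col 0] 00000*, 00010*, 00011*, 00100*, 00101*, 01001*, 01011*, 01111*, 10001*, 10010*, 10101*, 10111*, 11000*, 11010*, 11100*, 11101*, 11111*
[col 1] -0010, -0101, -1111, 0-011, 00-00, 000-0, 0001-, 0010-, 01-11, 010-1, 1-010, 1-101*, 1-111*, 10-01, 101-1*, 11-00, 110-0, 111-1*, 1110-
[col 2] 1-1-1
Prime implicants: -0010, -0101, -1111, 0-011, 00-00, 000-0, 0001-, 0010-, 01-11, 010-1, 1-010, 1-1-1, 10-01, 11-00, 110-0, 1110-
PI chart (minterm → PIs covering it):
  0 | 00-00,000-0
  2 | -0010,000-0,0001-
  4 | 00-00,0010-
  5 | -0101,0010-
  9 | 010-1  (sole → essential)
  11 | 0-011,01-11,010-1
  15 | -1111,01-11
  17 | 10-01  (sole → essential)
  18 | -0010,1-010
  23 | 1-1-1  (sole → essential)
  26 | 1-010,110-0
  28 | 11-00,1110-
  29 | 1-1-1,1110-
  31 | -1111,1-1-1
Essential prime implicants: 010-1, 1-1-1, 10-01
Petrick residual → -1111, 000-0, 0010-, 1-010, 11-00
Minimum SOP uses 8 PIs: bcde + a'b'c'e' + a'b'cd' + a'bc'e + ac'de' + ace + ab'd'e + abd'e'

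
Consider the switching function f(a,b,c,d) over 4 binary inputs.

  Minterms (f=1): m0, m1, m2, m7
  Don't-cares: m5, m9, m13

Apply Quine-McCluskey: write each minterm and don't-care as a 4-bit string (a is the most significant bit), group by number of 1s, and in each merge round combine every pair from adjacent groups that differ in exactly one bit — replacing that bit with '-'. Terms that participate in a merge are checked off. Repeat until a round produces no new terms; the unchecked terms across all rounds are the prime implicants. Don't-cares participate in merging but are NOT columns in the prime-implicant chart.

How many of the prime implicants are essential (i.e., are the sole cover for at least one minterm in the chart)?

2

size-2^0 implicants → 0000(✓)  0001(✓)  0010(✓)  0101(✓)  0111(✓)  1001(✓)  1101(✓)
size-2^1 implicants → -001(✓)  -101(✓)  0-01(✓)  00-0  000-  01-1  1-01(✓)
size-2^2 implicants → --01
Unchecked terms (primes): --01, 00-0, 000-, 01-1
Minterm coverage:
  m0 ⊆ 00-0,000-
  m1 ⊆ --01,000-
  m2 ⊆ 00-0 [E]
  m7 ⊆ 01-1 [E]
E = {00-0, 01-1}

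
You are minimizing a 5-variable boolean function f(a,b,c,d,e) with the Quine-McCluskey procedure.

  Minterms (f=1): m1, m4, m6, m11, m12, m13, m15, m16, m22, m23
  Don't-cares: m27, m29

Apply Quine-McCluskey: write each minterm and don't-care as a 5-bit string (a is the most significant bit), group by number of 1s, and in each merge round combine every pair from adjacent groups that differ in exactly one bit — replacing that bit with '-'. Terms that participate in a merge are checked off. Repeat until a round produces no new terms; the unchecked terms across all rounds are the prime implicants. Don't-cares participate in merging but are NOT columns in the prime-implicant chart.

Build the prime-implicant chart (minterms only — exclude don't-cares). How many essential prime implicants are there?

3

Round 0: 00001 00100✓ 00110✓ 01011✓ 01100✓ 01101✓ 01111✓ 10000 10110✓ 10111✓ 11011✓ 11101✓
Round 1: -0110 -1011 -1101 0-100 001-0 01-11 011-1 0110- 1011-
PIs = {-0110, -1011, -1101, 0-100, 00001, 001-0, 01-11, 011-1, 0110-, 10000, 1011-}
Coverage chart:
  m1: 00001 ←essential
  m4: 0-100,001-0
  m6: -0110,001-0
  m11: -1011,01-11
  m12: 0-100,0110-
  m13: -1101,011-1,0110-
  m15: 01-11,011-1
  m16: 10000 ←essential
  m22: -0110,1011-
  m23: 1011- ←essential
Essential: 00001, 10000, 1011-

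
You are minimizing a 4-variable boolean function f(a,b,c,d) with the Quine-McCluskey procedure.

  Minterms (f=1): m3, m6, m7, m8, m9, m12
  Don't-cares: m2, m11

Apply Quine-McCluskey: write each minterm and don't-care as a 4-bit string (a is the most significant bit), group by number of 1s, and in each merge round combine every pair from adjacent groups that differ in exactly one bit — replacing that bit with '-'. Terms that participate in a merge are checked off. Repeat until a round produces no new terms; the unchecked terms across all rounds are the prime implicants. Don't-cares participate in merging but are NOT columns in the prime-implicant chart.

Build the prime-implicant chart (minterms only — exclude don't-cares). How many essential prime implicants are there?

size-2^0 implicants → 0010(✓)  0011(✓)  0110(✓)  0111(✓)  1000(✓)  1001(✓)  1011(✓)  1100(✓)
size-2^1 implicants → -011  0-10(✓)  0-11(✓)  001-(✓)  011-(✓)  1-00  10-1  100-
size-2^2 implicants → 0-1-
Unchecked terms (primes): -011, 0-1-, 1-00, 10-1, 100-
Minterm coverage:
  m3 ⊆ -011,0-1-
  m6 ⊆ 0-1- [E]
  m7 ⊆ 0-1- [E]
  m8 ⊆ 1-00,100-
  m9 ⊆ 10-1,100-
  m12 ⊆ 1-00 [E]
E = {0-1-, 1-00}

2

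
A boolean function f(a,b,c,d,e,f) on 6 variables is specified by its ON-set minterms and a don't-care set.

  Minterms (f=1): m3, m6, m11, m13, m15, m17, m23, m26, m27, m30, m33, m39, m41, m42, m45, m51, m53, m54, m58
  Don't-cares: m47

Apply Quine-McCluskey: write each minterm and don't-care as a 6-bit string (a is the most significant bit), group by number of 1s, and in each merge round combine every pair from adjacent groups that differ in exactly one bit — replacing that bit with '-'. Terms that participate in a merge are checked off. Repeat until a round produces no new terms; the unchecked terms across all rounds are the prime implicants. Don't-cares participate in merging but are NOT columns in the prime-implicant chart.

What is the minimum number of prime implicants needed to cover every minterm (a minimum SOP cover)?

size-2^0 implicants → 000011(✓)  000110  001011(✓)  001101(✓)  001111(✓)  010001  010111  011010(✓)  011011(✓)  011110(✓)  100001(✓)  100111(✓)  101001(✓)  101010(✓)  101101(✓)  101111(✓)  110011  110101  110110  111010(✓)
size-2^1 implicants → -01101(✓)  -01111(✓)  -11010  0-1011  00-011  001-11  0011-1(✓)  011-10  01101-  1-1010  10-001  10-111  101-01  1011-1(✓)
size-2^2 implicants → -011-1
Unchecked terms (primes): -011-1, -11010, 0-1011, 00-011, 000110, 001-11, 010001, 010111, 011-10, 01101-, 1-1010, 10-001, 10-111, 101-01, 110011, 110101, 110110
Minterm coverage:
  m3 ⊆ 00-011 [E]
  m6 ⊆ 000110 [E]
  m11 ⊆ 0-1011,00-011,001-11
  m13 ⊆ -011-1 [E]
  m15 ⊆ -011-1,001-11
  m17 ⊆ 010001 [E]
  m23 ⊆ 010111 [E]
  m26 ⊆ -11010,011-10,01101-
  m27 ⊆ 0-1011,01101-
  m30 ⊆ 011-10 [E]
  m33 ⊆ 10-001 [E]
  m39 ⊆ 10-111 [E]
  m41 ⊆ 10-001,101-01
  m42 ⊆ 1-1010 [E]
  m45 ⊆ -011-1,101-01
  m51 ⊆ 110011 [E]
  m53 ⊆ 110101 [E]
  m54 ⊆ 110110 [E]
  m58 ⊆ -11010,1-1010
E = {-011-1, 00-011, 000110, 010001, 010111, 011-10, 1-1010, 10-001, 10-111, 110011, 110101, 110110}
Petrick residual → 0-1011
Cover = b'cdf + a'cd'ef + a'b'd'ef + a'b'c'def' + a'bc'd'e'f + a'bc'def + a'bcef' + acd'ef' + ab'd'e'f + ab'def + abc'd'ef + abc'de'f + abc'def'  |cover|=13

13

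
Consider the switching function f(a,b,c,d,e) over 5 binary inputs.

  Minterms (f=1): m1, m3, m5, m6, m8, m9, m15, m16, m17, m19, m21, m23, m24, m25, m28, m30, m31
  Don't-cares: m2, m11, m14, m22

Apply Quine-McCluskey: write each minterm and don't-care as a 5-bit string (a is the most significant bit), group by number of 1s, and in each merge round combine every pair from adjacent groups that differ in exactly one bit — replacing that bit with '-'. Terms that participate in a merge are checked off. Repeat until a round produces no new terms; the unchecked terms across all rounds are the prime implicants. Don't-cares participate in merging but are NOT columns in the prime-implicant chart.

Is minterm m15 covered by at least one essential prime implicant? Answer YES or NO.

NO

Round 0: 00001✓ 00010✓ 00011✓ 00101✓ 00110✓ 01000✓ 01001✓ 01011✓ 01110✓ 01111✓ 10000✓ 10001✓ 10011✓ 10101✓ 10110✓ 10111✓ 11000✓ 11001✓ 11100✓ 11110✓ 11111✓
Round 1: -0001✓ -0011✓ -0101✓ -0110✓ -1000✓ -1001✓ -1110✓ -1111✓ 0-001✓ 0-011✓ 0-110✓ 00-01✓ 00-10 000-1✓ 0001- 01-11 010-1✓ 0100-✓ 0111-✓ 1-000✓ 1-001✓ 1-110✓ 1-111✓ 10-01✓ 10-11✓ 100-1✓ 1000-✓ 101-1✓ 1011-✓ 11-00 1100-✓ 111-0 1111-✓
Round 2: --001 --110 -0-01 -00-1 -100- -111- 0-0-1 1-00- 1-11- 10--1
PIs = {--001, --110, -0-01, -00-1, -100-, -111-, 0-0-1, 00-10, 0001-, 01-11, 1-00-, 1-11-, 10--1, 11-00, 111-0}
Coverage chart:
  m1: --001,-0-01,-00-1,0-0-1
  m3: -00-1,0-0-1,0001-
  m5: -0-01 ←essential
  m6: --110,00-10
  m8: -100- ←essential
  m9: --001,-100-,0-0-1
  m15: -111-,01-11
  m16: 1-00- ←essential
  m17: --001,-0-01,-00-1,1-00-,10--1
  m19: -00-1,10--1
  m21: -0-01,10--1
  m23: 1-11-,10--1
  m24: -100-,1-00-,11-00
  m25: --001,-100-,1-00-
  m28: 11-00,111-0
  m30: --110,-111-,1-11-,111-0
  m31: -111-,1-11-
Essential: -0-01, -100-, 1-00-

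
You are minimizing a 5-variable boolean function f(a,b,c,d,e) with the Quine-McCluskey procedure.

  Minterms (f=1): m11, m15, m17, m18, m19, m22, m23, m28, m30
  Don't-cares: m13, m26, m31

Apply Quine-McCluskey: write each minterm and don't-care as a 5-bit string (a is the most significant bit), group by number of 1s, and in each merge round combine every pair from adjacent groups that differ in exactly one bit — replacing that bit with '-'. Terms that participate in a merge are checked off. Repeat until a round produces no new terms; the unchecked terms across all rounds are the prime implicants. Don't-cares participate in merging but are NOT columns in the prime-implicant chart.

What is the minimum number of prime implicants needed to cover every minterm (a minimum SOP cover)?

4

size-2^0 implicants → 01011(✓)  01101(✓)  01111(✓)  10001(✓)  10010(✓)  10011(✓)  10110(✓)  10111(✓)  11010(✓)  11100(✓)  11110(✓)  11111(✓)
size-2^1 implicants → -1111  01-11  011-1  1-010(✓)  1-110(✓)  1-111(✓)  10-10(✓)  10-11(✓)  100-1  1001-(✓)  1011-(✓)  11-10(✓)  111-0  1111-(✓)
size-2^2 implicants → 1--10  1-11-  10-1-
Unchecked terms (primes): -1111, 01-11, 011-1, 1--10, 1-11-, 10-1-, 100-1, 111-0
Minterm coverage:
  m11 ⊆ 01-11 [E]
  m15 ⊆ -1111,01-11,011-1
  m17 ⊆ 100-1 [E]
  m18 ⊆ 1--10,10-1-
  m19 ⊆ 10-1-,100-1
  m22 ⊆ 1--10,1-11-,10-1-
  m23 ⊆ 1-11-,10-1-
  m28 ⊆ 111-0 [E]
  m30 ⊆ 1--10,1-11-,111-0
E = {01-11, 100-1, 111-0}
Petrick residual → 10-1-
Cover = a'bde + ab'd + ab'c'e + abce'  |cover|=4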